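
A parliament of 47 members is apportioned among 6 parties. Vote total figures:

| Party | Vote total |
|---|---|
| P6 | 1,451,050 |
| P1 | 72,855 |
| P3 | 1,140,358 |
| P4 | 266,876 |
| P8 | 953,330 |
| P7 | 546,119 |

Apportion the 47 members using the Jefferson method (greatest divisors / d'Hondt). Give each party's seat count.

P6=16, P1=0, P3=12, P4=3, P8=10, P7=6

Standard divisor 4430588/47 ≈ 94267.83; standard quotas: P6 15.393, P1 0.773, P3 12.097, P4 2.831, P8 10.113, P7 5.793.
Rounding down gives 15, 0, 12, 2, 10, 5 = 44 seats, so the divisor must be adjusted.
With modified divisor 88300: modified quotas P6 16.433, P1 0.825, P3 12.915, P4 3.022, P8 10.796, P7 6.185.
Rounding down: P6 16, P1 0, P3 12, P4 3, P8 10, P7 6 (total 47).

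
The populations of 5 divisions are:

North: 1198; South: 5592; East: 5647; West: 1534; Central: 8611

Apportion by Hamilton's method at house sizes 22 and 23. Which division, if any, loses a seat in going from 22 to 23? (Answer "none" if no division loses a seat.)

West

At 22 seats: North 1, South 5, East 6, West 2, Central 8.
At 23 seats: North 1, South 6, East 6, West 1, Central 9.
West drops from 2 to 1.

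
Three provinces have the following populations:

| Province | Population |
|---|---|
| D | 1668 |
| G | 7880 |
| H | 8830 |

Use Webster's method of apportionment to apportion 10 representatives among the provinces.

Standard divisor 18378/10 ≈ 1837.8; standard quotas: D 0.908, G 4.288, H 4.805.
Rounding to the nearest integer gives D 1, G 4, H 5 — total 10, matching the house size, so no adjustment is needed.

D: 1, G: 4, H: 5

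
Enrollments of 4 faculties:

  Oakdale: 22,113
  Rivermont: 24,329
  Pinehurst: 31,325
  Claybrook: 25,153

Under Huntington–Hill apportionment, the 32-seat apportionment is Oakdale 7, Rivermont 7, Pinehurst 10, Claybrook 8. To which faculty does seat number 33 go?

Priority for the next seat is population ÷ (√(s·(s+1))).
Priorities: Oakdale 2954.974, Rivermont 3251.099, Pinehurst 2986.722, Claybrook 2964.309.
Highest priority: Rivermont.

Rivermont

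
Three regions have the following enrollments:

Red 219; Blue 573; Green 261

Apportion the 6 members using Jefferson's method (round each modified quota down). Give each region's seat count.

Standard divisor 1053/6 ≈ 175.5; standard quotas: Red 1.248, Blue 3.265, Green 1.487.
Rounding down gives 1, 3, 1 = 5 seats, so the divisor must be adjusted.
With modified divisor 140: modified quotas Red 1.564, Blue 4.093, Green 1.864.
Rounding down: Red 1, Blue 4, Green 1 (total 6).

Red=1, Blue=4, Green=1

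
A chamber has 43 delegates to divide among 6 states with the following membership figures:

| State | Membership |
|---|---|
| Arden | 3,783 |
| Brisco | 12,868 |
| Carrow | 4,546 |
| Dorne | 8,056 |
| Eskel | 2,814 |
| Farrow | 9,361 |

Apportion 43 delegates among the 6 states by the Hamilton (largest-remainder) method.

Arden: 4; Brisco: 13; Carrow: 5; Dorne: 8; Eskel: 3; Farrow: 10

The standard divisor is 41428/43 ≈ 963.442.
Standard quotas: Arden 3.9265, Brisco 13.3563, Carrow 4.7185, Dorne 8.3617, Eskel 2.9208, Farrow 9.7162.
Lower quotas: Arden 3, Brisco 13, Carrow 4, Dorne 8, Eskel 2, Farrow 9 (sum 39, leaving 4 seats).
Remainders in descending order: Arden 0.9265, Eskel 0.9208, Carrow 0.7185, Farrow 0.7162, Dorne 0.3617, Brisco 0.3563.
The surplus seats go to Arden, Eskel, Carrow, Farrow.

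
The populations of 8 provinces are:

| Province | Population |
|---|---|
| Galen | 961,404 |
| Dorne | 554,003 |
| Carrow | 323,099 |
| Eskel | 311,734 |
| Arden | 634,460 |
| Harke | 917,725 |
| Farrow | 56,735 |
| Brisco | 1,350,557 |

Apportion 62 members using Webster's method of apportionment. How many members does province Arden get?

8

Standard divisor 5109717/62 ≈ 82414.79; standard quotas: Galen 11.665, Dorne 6.722, Carrow 3.920, Eskel 3.783, Arden 7.698, Harke 11.135, Farrow 0.688, Brisco 16.387.
Rounding to the nearest integer gives 12, 7, 4, 4, 8, 11, 1, 16 = 63 seats, so the divisor must be adjusted.
With modified divisor 84100: modified quotas Galen 11.432, Dorne 6.587, Carrow 3.842, Eskel 3.707, Arden 7.544, Harke 10.912, Farrow 0.675, Brisco 16.059.
Rounding to the nearest integer: Galen 11, Dorne 7, Carrow 4, Eskel 4, Arden 8, Harke 11, Farrow 1, Brisco 16 (total 62).
Arden receives 8.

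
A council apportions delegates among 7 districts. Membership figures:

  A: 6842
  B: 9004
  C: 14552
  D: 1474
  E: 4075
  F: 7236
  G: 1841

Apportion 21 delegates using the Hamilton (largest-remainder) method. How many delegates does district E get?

2

The standard divisor is 45024/21 = 2144.
Standard quotas: A 3.1912, B 4.1996, C 6.7873, D 0.6875, E 1.9007, F 3.3750, G 0.8587.
Lower quotas: A 3, B 4, C 6, D 0, E 1, F 3, G 0 (sum 17, leaving 4 seats).
Remainders in descending order: E 0.9007, G 0.8587, C 0.7873, D 0.6875, F 0.3750, B 0.1996, A 0.1912.
The surplus seats go to E, G, C, D.
E receives 2.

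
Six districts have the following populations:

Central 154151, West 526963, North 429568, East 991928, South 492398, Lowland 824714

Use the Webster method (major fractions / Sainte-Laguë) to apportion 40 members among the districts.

Central 2, West 6, North 5, East 11, South 6, Lowland 10

Standard divisor 3419722/40 ≈ 85493.05; standard quotas: Central 1.803, West 6.164, North 5.025, East 11.602, South 5.760, Lowland 9.647.
Rounding to the nearest integer gives 2, 6, 5, 12, 6, 10 = 41 seats, so the divisor must be adjusted.
With modified divisor 86500: modified quotas Central 1.782, West 6.092, North 4.966, East 11.467, South 5.692, Lowland 9.534.
Rounding to the nearest integer: Central 2, West 6, North 5, East 11, South 6, Lowland 10 (total 40).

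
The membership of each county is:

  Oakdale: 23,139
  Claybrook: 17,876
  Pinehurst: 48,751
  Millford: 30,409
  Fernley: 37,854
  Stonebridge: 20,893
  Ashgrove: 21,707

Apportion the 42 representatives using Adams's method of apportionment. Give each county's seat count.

Oakdale 5; Claybrook 4; Pinehurst 10; Millford 6; Fernley 8; Stonebridge 4; Ashgrove 5

Standard divisor 200629/42 ≈ 4776.881; standard quotas: Oakdale 4.844, Claybrook 3.742, Pinehurst 10.206, Millford 6.366, Fernley 7.924, Stonebridge 4.374, Ashgrove 4.544.
Rounding up gives 5, 4, 11, 7, 8, 5, 5 = 45 seats, so the divisor must be adjusted.
With modified divisor 5300: modified quotas Oakdale 4.366, Claybrook 3.373, Pinehurst 9.198, Millford 5.738, Fernley 7.142, Stonebridge 3.942, Ashgrove 4.096.
Rounding up: Oakdale 5, Claybrook 4, Pinehurst 10, Millford 6, Fernley 8, Stonebridge 4, Ashgrove 5 (total 42).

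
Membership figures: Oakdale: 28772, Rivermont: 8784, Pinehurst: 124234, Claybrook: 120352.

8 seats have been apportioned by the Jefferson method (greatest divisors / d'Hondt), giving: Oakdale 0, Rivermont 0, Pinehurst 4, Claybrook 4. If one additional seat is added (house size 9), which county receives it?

Oakdale

Priority for the next seat is population ÷ (current seats + 1).
Priorities: Oakdale 28772.000, Rivermont 8784.000, Pinehurst 24846.800, Claybrook 24070.400.
Highest priority: Oakdale.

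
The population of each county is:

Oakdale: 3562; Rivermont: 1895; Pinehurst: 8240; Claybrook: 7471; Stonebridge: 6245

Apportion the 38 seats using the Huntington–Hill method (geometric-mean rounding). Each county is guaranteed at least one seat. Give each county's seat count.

With divisor 727: modified quotas Oakdale 4.900, Rivermont 2.607, Pinehurst 11.334, Claybrook 10.276, Stonebridge 8.590.
Geometric-mean thresholds: Oakdale √(4·5)=4.472, Rivermont √(2·3)=2.449, Pinehurst √(11·12)=11.489, Claybrook √(10·11)=10.488, Stonebridge √(8·9)=8.485.
Each quota rounded against its threshold gives Oakdale 5, Rivermont 3, Pinehurst 11, Claybrook 10, Stonebridge 9 (total 38).

Oakdale 5, Rivermont 3, Pinehurst 11, Claybrook 10, Stonebridge 9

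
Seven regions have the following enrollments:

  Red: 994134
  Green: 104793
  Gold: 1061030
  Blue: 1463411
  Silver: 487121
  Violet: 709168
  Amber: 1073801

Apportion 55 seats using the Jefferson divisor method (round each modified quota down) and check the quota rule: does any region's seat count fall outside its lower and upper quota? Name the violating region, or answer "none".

Standard quotas: Red 9.278, Green 0.978, Gold 9.902, Blue 13.657, Silver 4.546, Violet 6.618, Amber 10.021.
Jefferson allocation: Red 9, Green 1, Gold 10, Blue 14, Silver 4, Violet 7, Amber 10.
Every allocation lies between the lower and upper quota.

none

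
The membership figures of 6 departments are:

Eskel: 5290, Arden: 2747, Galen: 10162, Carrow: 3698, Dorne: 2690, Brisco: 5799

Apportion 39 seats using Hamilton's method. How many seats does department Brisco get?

Standard divisor: 30386 ÷ 39 ≈ 779.128.
Standard quotas: Eskel 6.7896, Arden 3.5257, Galen 13.0428, Carrow 4.7463, Dorne 3.4526, Brisco 7.4429.
Lower quotas: Eskel 6, Arden 3, Galen 13, Carrow 4, Dorne 3, Brisco 7 (sum 36, leaving 3 seats).
Remainders in descending order: Eskel 0.7896, Carrow 0.7463, Arden 0.5257, Dorne 0.4526, Brisco 0.4429, Galen 0.0428.
The surplus seats go to Eskel, Carrow, Arden.
Brisco receives 7.

7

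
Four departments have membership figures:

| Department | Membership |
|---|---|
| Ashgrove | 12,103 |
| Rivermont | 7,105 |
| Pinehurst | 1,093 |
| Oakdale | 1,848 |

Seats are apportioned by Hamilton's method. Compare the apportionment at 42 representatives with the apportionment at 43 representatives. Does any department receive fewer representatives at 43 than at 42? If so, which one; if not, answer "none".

At 42 seats: Ashgrove 23, Rivermont 13, Pinehurst 2, Oakdale 4.
At 43 seats: Ashgrove 23, Rivermont 14, Pinehurst 2, Oakdale 4.
No department's allocation decreased.

none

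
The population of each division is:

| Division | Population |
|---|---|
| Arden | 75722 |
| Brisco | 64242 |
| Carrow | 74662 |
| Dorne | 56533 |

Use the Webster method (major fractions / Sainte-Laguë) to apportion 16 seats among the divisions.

Standard divisor 271159/16 ≈ 16947.438; standard quotas: Arden 4.468, Brisco 3.791, Carrow 4.406, Dorne 3.336.
Rounding to the nearest integer gives 4, 4, 4, 3 = 15 seats, so the divisor must be adjusted.
With modified divisor 16700: modified quotas Arden 4.534, Brisco 3.847, Carrow 4.471, Dorne 3.385.
Rounding to the nearest integer: Arden 5, Brisco 4, Carrow 4, Dorne 3 (total 16).

Arden=5; Brisco=4; Carrow=4; Dorne=3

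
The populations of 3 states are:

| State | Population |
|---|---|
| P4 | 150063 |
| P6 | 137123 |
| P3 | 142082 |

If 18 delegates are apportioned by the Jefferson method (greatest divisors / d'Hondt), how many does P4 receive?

6

Standard divisor 429268/18 ≈ 23848.222; standard quotas: P4 6.292, P6 5.750, P3 5.958.
Rounding down gives 6, 5, 5 = 16 seats, so the divisor must be adjusted.
With modified divisor 22100: modified quotas P4 6.790, P6 6.205, P3 6.429.
Rounding down: P4 6, P6 6, P3 6 (total 18).
P4 receives 6.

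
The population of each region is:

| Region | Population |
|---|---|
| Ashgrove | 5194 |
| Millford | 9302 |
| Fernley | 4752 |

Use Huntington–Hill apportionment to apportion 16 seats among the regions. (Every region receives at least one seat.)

With divisor 1202: modified quotas Ashgrove 4.321, Millford 7.739, Fernley 3.953.
Geometric-mean thresholds: Ashgrove √(4·5)=4.472, Millford √(7·8)=7.483, Fernley √(3·4)=3.464.
Each quota rounded against its threshold gives Ashgrove 4, Millford 8, Fernley 4 (total 16).

Ashgrove=4, Millford=8, Fernley=4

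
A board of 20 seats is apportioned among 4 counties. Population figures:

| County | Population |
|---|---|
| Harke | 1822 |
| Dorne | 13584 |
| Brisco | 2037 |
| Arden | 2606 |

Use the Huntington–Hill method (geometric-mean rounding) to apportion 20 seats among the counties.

With divisor 1035: modified quotas Harke 1.760, Dorne 13.125, Brisco 1.968, Arden 2.518.
Geometric-mean thresholds: Harke √(1·2)=1.414, Dorne √(13·14)=13.491, Brisco √(1·2)=1.414, Arden √(2·3)=2.449.
Each quota rounded against its threshold gives Harke 2, Dorne 13, Brisco 2, Arden 3 (total 20).

Harke 2, Dorne 13, Brisco 2, Arden 3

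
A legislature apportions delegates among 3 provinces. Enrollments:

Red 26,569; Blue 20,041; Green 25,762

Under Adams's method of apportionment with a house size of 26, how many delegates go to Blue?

7

Standard divisor 72372/26 ≈ 2783.538; standard quotas: Red 9.545, Blue 7.200, Green 9.255.
Rounding up gives 10, 8, 10 = 28 seats, so the divisor must be adjusted.
With modified divisor 2900: modified quotas Red 9.162, Blue 6.911, Green 8.883.
Rounding up: Red 10, Blue 7, Green 9 (total 26).
Blue receives 7.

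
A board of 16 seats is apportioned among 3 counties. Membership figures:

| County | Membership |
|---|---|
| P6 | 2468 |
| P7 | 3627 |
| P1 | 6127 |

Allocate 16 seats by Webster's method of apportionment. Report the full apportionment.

P6: 3, P7: 5, P1: 8

Standard divisor 12222/16 ≈ 763.875; standard quotas: P6 3.231, P7 4.748, P1 8.021.
Rounding to the nearest integer gives P6 3, P7 5, P1 8 — total 16, matching the house size, so no adjustment is needed.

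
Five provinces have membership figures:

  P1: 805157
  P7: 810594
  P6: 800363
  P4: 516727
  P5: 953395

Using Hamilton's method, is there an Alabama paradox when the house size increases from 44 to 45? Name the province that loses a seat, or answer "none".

At 44 seats: P1 9, P7 9, P6 9, P4 6, P5 11.
At 45 seats: P1 9, P7 10, P6 9, P4 6, P5 11.
No province's allocation decreased.

none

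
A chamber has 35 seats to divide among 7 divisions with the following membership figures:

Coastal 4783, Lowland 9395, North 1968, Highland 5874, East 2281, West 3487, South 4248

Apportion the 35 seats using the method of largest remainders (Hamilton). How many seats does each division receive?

Total 32036; standard divisor 32036/35 ≈ 915.314.
Standard quotas: Coastal 5.2255, Lowland 10.2642, North 2.1501, Highland 6.4175, East 2.4920, West 3.8096, South 4.6410.
Lower quotas: Coastal 5, Lowland 10, North 2, Highland 6, East 2, West 3, South 4 (sum 32, leaving 3 seats).
Remainders in descending order: West 0.8096, South 0.6410, East 0.4920, Highland 0.4175, Lowland 0.2642, Coastal 0.2255, North 0.1501.
Largest remainders: West, South, East receive the extra seats.

Coastal: 5; Lowland: 10; North: 2; Highland: 6; East: 3; West: 4; South: 5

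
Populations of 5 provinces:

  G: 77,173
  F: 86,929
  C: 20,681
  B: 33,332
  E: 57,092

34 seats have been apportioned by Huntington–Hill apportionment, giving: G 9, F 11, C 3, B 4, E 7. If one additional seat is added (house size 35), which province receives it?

Priority for the next seat is population ÷ (√(s·(s+1))).
Priorities: G 8134.748, F 7566.198, C 5970.090, B 7453.262, E 7629.239.
Highest priority: G.

G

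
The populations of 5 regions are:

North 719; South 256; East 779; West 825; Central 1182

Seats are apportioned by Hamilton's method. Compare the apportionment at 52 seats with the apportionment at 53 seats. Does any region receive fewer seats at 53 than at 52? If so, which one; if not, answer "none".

At 52 seats: North 10, South 4, East 11, West 11, Central 16.
At 53 seats: North 10, South 3, East 11, West 12, Central 17.
South drops from 4 to 3.

South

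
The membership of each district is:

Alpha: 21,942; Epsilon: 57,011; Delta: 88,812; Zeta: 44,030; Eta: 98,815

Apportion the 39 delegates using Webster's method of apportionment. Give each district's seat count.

Standard divisor 310610/39 ≈ 7964.359; standard quotas: Alpha 2.755, Epsilon 7.158, Delta 11.151, Zeta 5.528, Eta 12.407.
Rounding to the nearest integer gives Alpha 3, Epsilon 7, Delta 11, Zeta 6, Eta 12 — total 39, matching the house size, so no adjustment is needed.

Alpha 3, Epsilon 7, Delta 11, Zeta 6, Eta 12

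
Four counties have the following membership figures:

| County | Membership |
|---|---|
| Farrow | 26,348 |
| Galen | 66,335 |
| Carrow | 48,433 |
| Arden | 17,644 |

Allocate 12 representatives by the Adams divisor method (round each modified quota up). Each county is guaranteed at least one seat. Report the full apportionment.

Farrow: 2; Galen: 5; Carrow: 3; Arden: 2

Standard divisor 158760/12 ≈ 13230; standard quotas: Farrow 1.992, Galen 5.014, Carrow 3.661, Arden 1.334.
Rounding up gives 2, 6, 4, 2 = 14 seats, so the divisor must be adjusted.
With modified divisor 16400: modified quotas Farrow 1.607, Galen 4.045, Carrow 2.953, Arden 1.076.
Rounding up: Farrow 2, Galen 5, Carrow 3, Arden 2 (total 12).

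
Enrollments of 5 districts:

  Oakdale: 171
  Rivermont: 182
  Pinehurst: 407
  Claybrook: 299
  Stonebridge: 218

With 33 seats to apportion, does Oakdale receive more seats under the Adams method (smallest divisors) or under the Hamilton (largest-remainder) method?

Adams

Adams: Oakdale 5, Rivermont 5, Pinehurst 10, Claybrook 7, Stonebridge 6.
Hamilton: Oakdale 4, Rivermont 5, Pinehurst 10, Claybrook 8, Stonebridge 6.
Oakdale gets 5 under Adams and 4 under Hamilton.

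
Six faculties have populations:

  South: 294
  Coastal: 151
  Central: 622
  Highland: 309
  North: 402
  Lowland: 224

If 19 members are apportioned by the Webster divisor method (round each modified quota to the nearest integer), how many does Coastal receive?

1

Standard divisor 2002/19 ≈ 105.368; standard quotas: South 2.790, Coastal 1.433, Central 5.903, Highland 2.933, North 3.815, Lowland 2.126.
Rounding to the nearest integer gives South 3, Coastal 1, Central 6, Highland 3, North 4, Lowland 2 — total 19, matching the house size, so no adjustment is needed.
Coastal receives 1.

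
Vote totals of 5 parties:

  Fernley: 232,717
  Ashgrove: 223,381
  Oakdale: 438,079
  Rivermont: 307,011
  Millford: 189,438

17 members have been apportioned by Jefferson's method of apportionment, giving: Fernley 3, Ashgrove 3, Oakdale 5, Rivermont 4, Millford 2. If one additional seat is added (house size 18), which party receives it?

Oakdale

Priority for the next seat is population ÷ (current seats + 1).
Priorities: Fernley 58179.250, Ashgrove 55845.250, Oakdale 73013.167, Rivermont 61402.200, Millford 63146.000.
Highest priority: Oakdale.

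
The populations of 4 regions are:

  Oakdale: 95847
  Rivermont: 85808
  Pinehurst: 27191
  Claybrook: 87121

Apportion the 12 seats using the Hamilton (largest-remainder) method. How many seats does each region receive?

Total 295967; standard divisor 295967/12 ≈ 24663.917.
Standard quotas: Oakdale 3.8861, Rivermont 3.4791, Pinehurst 1.1025, Claybrook 3.5323.
Lower quotas: Oakdale 3, Rivermont 3, Pinehurst 1, Claybrook 3 (sum 10, leaving 2 seats).
Remainders in descending order: Oakdale 0.8861, Claybrook 0.5323, Rivermont 0.4791, Pinehurst 0.1025.
The surplus seats go to Oakdale, Claybrook.

Oakdale=4; Rivermont=3; Pinehurst=1; Claybrook=4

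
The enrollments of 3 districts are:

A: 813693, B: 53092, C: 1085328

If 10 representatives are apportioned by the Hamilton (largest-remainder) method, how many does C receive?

6

The standard divisor is 1952113/10 ≈ 195211.3.
Standard quotas: A 4.1683, B 0.2720, C 5.5598.
Lower quotas: A 4, B 0, C 5 (sum 9, leaving 1 seat).
Remainders in descending order: C 0.5598, B 0.2720, A 0.1683.
Largest remainder: C receives the extra seat.
C receives 6.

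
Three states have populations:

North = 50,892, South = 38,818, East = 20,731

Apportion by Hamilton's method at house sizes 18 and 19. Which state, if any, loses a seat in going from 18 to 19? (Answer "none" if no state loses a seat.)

East

At 18 seats: North 8, South 6, East 4.
At 19 seats: North 9, South 7, East 3.
East drops from 4 to 3.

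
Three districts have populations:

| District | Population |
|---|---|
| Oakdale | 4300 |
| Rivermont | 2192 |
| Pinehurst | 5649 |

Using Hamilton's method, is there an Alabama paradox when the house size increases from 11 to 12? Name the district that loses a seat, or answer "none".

none

At 11 seats: Oakdale 4, Rivermont 2, Pinehurst 5.
At 12 seats: Oakdale 4, Rivermont 2, Pinehurst 6.
No district's allocation decreased.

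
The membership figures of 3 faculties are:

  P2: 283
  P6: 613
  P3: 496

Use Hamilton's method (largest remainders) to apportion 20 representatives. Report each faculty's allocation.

P2=4; P6=9; P3=7

Standard divisor: 1392 ÷ 20 ≈ 69.6.
Standard quotas: P2 4.066, P6 8.807, P3 7.126.
Lower quotas: P2 4, P6 8, P3 7 (sum 19, leaving 1 seat).
Remainders in descending order: P6 0.807, P3 0.126, P2 0.066.
Largest remainder: P6 receives the extra seat.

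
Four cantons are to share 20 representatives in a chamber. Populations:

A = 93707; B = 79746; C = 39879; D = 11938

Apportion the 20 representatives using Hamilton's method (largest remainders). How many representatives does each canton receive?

A=8; B=7; C=4; D=1

Total 225270; standard divisor 225270/20 ≈ 11263.5.
Standard quotas: A 8.3195, B 7.0800, C 3.5406, D 1.0599.
Lower quotas: A 8, B 7, C 3, D 1 (sum 19, leaving 1 seat).
Remainders in descending order: C 0.5406, A 0.3195, B 0.0800, D 0.0599.
The surplus seat goes to C.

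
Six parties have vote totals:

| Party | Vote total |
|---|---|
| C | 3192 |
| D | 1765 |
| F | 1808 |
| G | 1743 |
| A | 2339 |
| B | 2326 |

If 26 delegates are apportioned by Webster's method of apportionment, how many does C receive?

6

Standard divisor 13173/26 ≈ 506.654; standard quotas: C 6.300, D 3.484, F 3.569, G 3.440, A 4.617, B 4.591.
Rounding to the nearest integer gives C 6, D 3, F 4, G 3, A 5, B 5 — total 26, matching the house size, so no adjustment is needed.
C receives 6.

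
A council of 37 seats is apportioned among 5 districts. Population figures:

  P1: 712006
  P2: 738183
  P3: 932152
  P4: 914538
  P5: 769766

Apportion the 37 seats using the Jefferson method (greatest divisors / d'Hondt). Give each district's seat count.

Standard divisor 4066645/37 ≈ 109909.324; standard quotas: P1 6.478, P2 6.716, P3 8.481, P4 8.321, P5 7.004.
Rounding down gives 6, 6, 8, 8, 7 = 35 seats, so the divisor must be adjusted.
With modified divisor 102600: modified quotas P1 6.940, P2 7.195, P3 9.085, P4 8.914, P5 7.503.
Rounding down: P1 6, P2 7, P3 9, P4 8, P5 7 (total 37).

P1 6; P2 7; P3 9; P4 8; P5 7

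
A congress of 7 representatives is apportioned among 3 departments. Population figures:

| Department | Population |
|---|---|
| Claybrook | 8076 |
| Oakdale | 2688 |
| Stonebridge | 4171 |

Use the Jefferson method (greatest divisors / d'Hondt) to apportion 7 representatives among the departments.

Standard divisor 14935/7 ≈ 2133.571; standard quotas: Claybrook 3.785, Oakdale 1.260, Stonebridge 1.955.
Rounding down gives 3, 1, 1 = 5 seats, so the divisor must be adjusted.
With modified divisor 1800: modified quotas Claybrook 4.487, Oakdale 1.493, Stonebridge 2.317.
Rounding down: Claybrook 4, Oakdale 1, Stonebridge 2 (total 7).

Claybrook=4; Oakdale=1; Stonebridge=2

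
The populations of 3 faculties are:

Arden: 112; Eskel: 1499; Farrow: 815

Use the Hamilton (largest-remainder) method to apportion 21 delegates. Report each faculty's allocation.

Arden: 1; Eskel: 13; Farrow: 7

Standard divisor: 2426 ÷ 21 ≈ 115.524.
Standard quotas: Arden 0.969, Eskel 12.976, Farrow 7.055.
Lower quotas: Arden 0, Eskel 12, Farrow 7 (sum 19, leaving 2 seats).
Remainders in descending order: Eskel 0.976, Arden 0.969, Farrow 0.055.
Largest remainders: Eskel, Arden receive the extra seats.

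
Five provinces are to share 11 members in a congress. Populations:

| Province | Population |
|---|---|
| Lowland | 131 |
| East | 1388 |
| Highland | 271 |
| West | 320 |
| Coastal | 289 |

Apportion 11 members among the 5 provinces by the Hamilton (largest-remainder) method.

Lowland=1; East=6; Highland=1; West=2; Coastal=1

The standard divisor is 2399/11 ≈ 218.091.
Standard quotas: Lowland 0.601, East 6.364, Highland 1.243, West 1.467, Coastal 1.325.
Lower quotas: Lowland 0, East 6, Highland 1, West 1, Coastal 1 (sum 9, leaving 2 seats).
Remainders in descending order: Lowland 0.601, West 0.467, East 0.364, Coastal 0.325, Highland 0.243.
The surplus seats go to Lowland, West.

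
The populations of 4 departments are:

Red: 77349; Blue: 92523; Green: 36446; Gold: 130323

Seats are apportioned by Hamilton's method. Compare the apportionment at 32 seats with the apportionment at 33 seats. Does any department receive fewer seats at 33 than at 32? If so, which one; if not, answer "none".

Green

At 32 seats: Red 7, Blue 9, Green 4, Gold 12.
At 33 seats: Red 8, Blue 9, Green 3, Gold 13.
Green drops from 4 to 3.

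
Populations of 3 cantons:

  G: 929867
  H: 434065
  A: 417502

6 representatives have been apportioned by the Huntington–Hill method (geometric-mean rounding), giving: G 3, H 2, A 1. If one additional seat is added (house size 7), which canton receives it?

A

Priority for the next seat is population ÷ (√(s·(s+1))).
Priorities: G 268429.481, H 177206.294, A 295218.495.
Highest priority: A.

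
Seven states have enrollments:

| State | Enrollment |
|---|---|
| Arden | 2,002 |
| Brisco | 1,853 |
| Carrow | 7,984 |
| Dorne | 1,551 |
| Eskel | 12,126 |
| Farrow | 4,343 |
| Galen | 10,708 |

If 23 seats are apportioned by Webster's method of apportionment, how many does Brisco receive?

1

Standard divisor 40567/23 ≈ 1763.783; standard quotas: Arden 1.135, Brisco 1.051, Carrow 4.527, Dorne 0.879, Eskel 6.875, Farrow 2.462, Galen 6.071.
Rounding to the nearest integer gives Arden 1, Brisco 1, Carrow 5, Dorne 1, Eskel 7, Farrow 2, Galen 6 — total 23, matching the house size, so no adjustment is needed.
Brisco receives 1.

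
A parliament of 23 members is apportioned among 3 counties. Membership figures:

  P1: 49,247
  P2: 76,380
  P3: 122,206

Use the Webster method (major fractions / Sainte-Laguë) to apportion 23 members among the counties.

P1 5, P2 7, P3 11

Standard divisor 247833/23 ≈ 10775.348; standard quotas: P1 4.570, P2 7.088, P3 11.341.
Rounding to the nearest integer gives P1 5, P2 7, P3 11 — total 23, matching the house size, so no adjustment is needed.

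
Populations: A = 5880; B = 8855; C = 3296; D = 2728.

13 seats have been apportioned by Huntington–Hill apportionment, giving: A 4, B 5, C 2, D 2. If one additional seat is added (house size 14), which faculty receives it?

Priority for the next seat is population ÷ (√(s·(s+1))).
Priorities: A 1314.808, B 1616.694, C 1345.586, D 1113.701.
Highest priority: B.

B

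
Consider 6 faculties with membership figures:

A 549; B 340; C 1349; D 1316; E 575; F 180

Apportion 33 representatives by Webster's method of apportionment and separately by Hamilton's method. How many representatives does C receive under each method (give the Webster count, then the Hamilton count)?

Webster: A 4, B 3, C 11, D 10, E 4, F 1.
Hamilton: A 4, B 3, C 10, D 10, E 5, F 1.
C gets 11 under Webster and 10 under Hamilton.

11 and 10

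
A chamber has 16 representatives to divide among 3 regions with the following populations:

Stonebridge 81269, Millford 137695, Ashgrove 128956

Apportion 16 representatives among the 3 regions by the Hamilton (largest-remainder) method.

Stonebridge 4; Millford 6; Ashgrove 6

Standard divisor: 347920 ÷ 16 = 21745.
Standard quotas: Stonebridge 3.7374, Millford 6.3323, Ashgrove 5.9304.
Lower quotas: Stonebridge 3, Millford 6, Ashgrove 5 (sum 14, leaving 2 seats).
Remainders in descending order: Ashgrove 0.9304, Stonebridge 0.7374, Millford 0.3323.
Largest remainders: Ashgrove, Stonebridge receive the extra seats.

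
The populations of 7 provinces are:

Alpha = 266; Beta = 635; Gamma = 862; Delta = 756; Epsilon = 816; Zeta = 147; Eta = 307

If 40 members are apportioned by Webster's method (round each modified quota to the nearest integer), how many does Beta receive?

Standard divisor 3789/40 ≈ 94.725; standard quotas: Alpha 2.808, Beta 6.704, Gamma 9.100, Delta 7.981, Epsilon 8.614, Zeta 1.552, Eta 3.241.
Rounding to the nearest integer gives 3, 7, 9, 8, 9, 2, 3 = 41 seats, so the divisor must be adjusted.
With modified divisor 96.51: modified quotas Alpha 2.756, Beta 6.580, Gamma 8.932, Delta 7.833, Epsilon 8.455, Zeta 1.523, Eta 3.181.
Rounding to the nearest integer: Alpha 3, Beta 7, Gamma 9, Delta 8, Epsilon 8, Zeta 2, Eta 3 (total 40).
Beta receives 7.

7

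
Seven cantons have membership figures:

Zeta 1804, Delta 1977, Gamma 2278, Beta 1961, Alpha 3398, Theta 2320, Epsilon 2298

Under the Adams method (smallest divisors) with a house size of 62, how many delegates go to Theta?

Standard divisor 16036/62 ≈ 258.645; standard quotas: Zeta 6.975, Delta 7.644, Gamma 8.807, Beta 7.582, Alpha 13.138, Theta 8.970, Epsilon 8.885.
Rounding up gives 7, 8, 9, 8, 14, 9, 9 = 64 seats, so the divisor must be adjusted.
With modified divisor 281: modified quotas Zeta 6.420, Delta 7.036, Gamma 8.107, Beta 6.979, Alpha 12.093, Theta 8.256, Epsilon 8.178.
Rounding up: Zeta 7, Delta 8, Gamma 9, Beta 7, Alpha 13, Theta 9, Epsilon 9 (total 62).
Theta receives 9.

9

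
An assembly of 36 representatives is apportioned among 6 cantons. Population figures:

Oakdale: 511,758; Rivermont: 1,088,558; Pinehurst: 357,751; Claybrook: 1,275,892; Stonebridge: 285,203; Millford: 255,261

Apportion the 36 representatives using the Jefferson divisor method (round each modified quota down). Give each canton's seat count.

Standard divisor 3774423/36 ≈ 104845.083; standard quotas: Oakdale 4.881, Rivermont 10.383, Pinehurst 3.412, Claybrook 12.169, Stonebridge 2.720, Millford 2.435.
Rounding down gives 4, 10, 3, 12, 2, 2 = 33 seats, so the divisor must be adjusted.
With modified divisor 96600: modified quotas Oakdale 5.298, Rivermont 11.269, Pinehurst 3.703, Claybrook 13.208, Stonebridge 2.952, Millford 2.642.
Rounding down: Oakdale 5, Rivermont 11, Pinehurst 3, Claybrook 13, Stonebridge 2, Millford 2 (total 36).

Oakdale 5, Rivermont 11, Pinehurst 3, Claybrook 13, Stonebridge 2, Millford 2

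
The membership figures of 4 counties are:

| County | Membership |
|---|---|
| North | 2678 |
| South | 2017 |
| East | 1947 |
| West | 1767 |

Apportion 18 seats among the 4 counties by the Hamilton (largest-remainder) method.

The standard divisor is 8409/18 ≈ 467.167.
Standard quotas: North 5.732, South 4.318, East 4.168, West 3.782.
Lower quotas: North 5, South 4, East 4, West 3 (sum 16, leaving 2 seats).
Remainders in descending order: West 0.782, North 0.732, South 0.318, East 0.168.
Largest remainders: West, North receive the extra seats.

North=6; South=4; East=4; West=4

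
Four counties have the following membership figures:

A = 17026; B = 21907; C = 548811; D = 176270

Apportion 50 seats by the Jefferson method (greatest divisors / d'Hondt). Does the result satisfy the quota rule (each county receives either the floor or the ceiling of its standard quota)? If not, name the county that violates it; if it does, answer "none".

Standard quotas: A 1.114, B 1.434, C 35.916, D 11.536.
Jefferson allocation: A 1, B 1, C 37, D 11.
C has quota 35.916 (lower 35, upper 36) but receives 37 — outside the quota interval.

C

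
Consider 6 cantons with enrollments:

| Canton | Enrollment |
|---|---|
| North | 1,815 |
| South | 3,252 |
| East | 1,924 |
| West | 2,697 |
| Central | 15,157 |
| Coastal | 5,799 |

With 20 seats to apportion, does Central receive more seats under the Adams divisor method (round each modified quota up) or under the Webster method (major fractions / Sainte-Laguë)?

Adams: North 1, South 2, East 2, West 2, Central 9, Coastal 4.
Webster: North 1, South 2, East 1, West 2, Central 10, Coastal 4.
Central gets 9 under Adams and 10 under Webster.

Webster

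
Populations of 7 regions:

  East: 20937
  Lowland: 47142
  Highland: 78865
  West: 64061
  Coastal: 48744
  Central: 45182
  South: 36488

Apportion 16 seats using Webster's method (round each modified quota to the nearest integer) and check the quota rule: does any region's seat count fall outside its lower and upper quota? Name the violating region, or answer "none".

none

Standard quotas: East 0.981, Lowland 2.209, Highland 3.696, West 3.002, Coastal 2.284, Central 2.117, South 1.710.
Webster allocation: East 1, Lowland 2, Highland 4, West 3, Coastal 2, Central 2, South 2.
Every allocation lies between the lower and upper quota.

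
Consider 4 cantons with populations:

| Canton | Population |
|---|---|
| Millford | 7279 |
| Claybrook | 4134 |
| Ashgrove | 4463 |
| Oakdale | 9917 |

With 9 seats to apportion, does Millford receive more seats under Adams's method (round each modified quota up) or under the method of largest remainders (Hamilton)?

Adams: Millford 2, Claybrook 2, Ashgrove 2, Oakdale 3.
Hamilton: Millford 3, Claybrook 1, Ashgrove 2, Oakdale 3.
Millford gets 2 under Adams and 3 under Hamilton.

Hamilton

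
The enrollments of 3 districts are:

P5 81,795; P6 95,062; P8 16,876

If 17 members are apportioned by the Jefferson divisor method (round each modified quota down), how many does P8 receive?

Standard divisor 193733/17 ≈ 11396.059; standard quotas: P5 7.177, P6 8.342, P8 1.481.
Rounding down gives 7, 8, 1 = 16 seats, so the divisor must be adjusted.
With modified divisor 10400: modified quotas P5 7.865, P6 9.141, P8 1.623.
Rounding down: P5 7, P6 9, P8 1 (total 17).
P8 receives 1.

1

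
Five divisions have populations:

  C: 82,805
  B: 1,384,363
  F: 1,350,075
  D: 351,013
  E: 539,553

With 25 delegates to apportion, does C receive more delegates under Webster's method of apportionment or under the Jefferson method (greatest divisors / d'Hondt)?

Webster: C 1, B 9, F 9, D 2, E 4.
Jefferson: C 0, B 10, F 10, D 2, E 3.
C gets 1 under Webster and 0 under Jefferson.

Webster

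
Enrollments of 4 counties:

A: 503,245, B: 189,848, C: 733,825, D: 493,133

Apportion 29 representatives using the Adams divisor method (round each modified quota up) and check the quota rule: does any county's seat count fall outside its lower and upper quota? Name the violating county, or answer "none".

none

Standard quotas: A 7.601, B 2.867, C 11.084, D 7.448.
Adams allocation: A 8, B 3, C 11, D 7.
Every allocation lies between the lower and upper quota.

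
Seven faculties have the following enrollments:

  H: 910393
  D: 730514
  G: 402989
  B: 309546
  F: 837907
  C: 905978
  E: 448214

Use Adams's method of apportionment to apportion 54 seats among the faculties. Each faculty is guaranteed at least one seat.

H 11; D 9; G 5; B 4; F 10; C 10; E 5

Standard divisor 4545541/54 ≈ 84176.685; standard quotas: H 10.815, D 8.678, G 4.787, B 3.677, F 9.954, C 10.763, E 5.325.
Rounding up gives 11, 9, 5, 4, 10, 11, 6 = 56 seats, so the divisor must be adjusted.
With modified divisor 90800: modified quotas H 10.026, D 8.045, G 4.438, B 3.409, F 9.228, C 9.978, E 4.936.
Rounding up: H 11, D 9, G 5, B 4, F 10, C 10, E 5 (total 54).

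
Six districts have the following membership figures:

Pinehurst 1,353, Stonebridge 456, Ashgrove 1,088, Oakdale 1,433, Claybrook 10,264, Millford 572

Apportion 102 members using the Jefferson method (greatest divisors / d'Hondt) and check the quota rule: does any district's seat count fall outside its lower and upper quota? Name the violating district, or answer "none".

Claybrook

Standard quotas: Pinehurst 9.100, Stonebridge 3.067, Ashgrove 7.317, Oakdale 9.638, Claybrook 69.031, Millford 3.847.
Jefferson allocation: Pinehurst 9, Stonebridge 3, Ashgrove 7, Oakdale 9, Claybrook 71, Millford 3.
Claybrook has quota 69.031 (lower 69, upper 70) but receives 71 — outside the quota interval.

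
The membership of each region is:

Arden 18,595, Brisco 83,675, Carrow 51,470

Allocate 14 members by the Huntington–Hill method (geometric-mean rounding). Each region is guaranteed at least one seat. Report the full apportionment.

Arden 2, Brisco 7, Carrow 5

With divisor 11345: modified quotas Arden 1.639, Brisco 7.375, Carrow 4.537.
Geometric-mean thresholds: Arden √(1·2)=1.414, Brisco √(7·8)=7.483, Carrow √(4·5)=4.472.
Each quota rounded against its threshold gives Arden 2, Brisco 7, Carrow 5 (total 14).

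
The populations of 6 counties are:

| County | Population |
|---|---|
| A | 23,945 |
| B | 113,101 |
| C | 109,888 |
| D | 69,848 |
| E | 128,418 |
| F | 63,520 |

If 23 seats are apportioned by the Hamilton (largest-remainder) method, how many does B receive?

Standard divisor: 508720 ÷ 23 ≈ 22118.261.
Standard quotas: A 1.0826, B 5.1135, C 4.9682, D 3.1579, E 5.8060, F 2.8718.
Lower quotas: A 1, B 5, C 4, D 3, E 5, F 2 (sum 20, leaving 3 seats).
Remainders in descending order: C 0.9682, F 0.8718, E 0.8060, D 0.1579, B 0.1135, A 0.0826.
The surplus seats go to C, F, E.
B receives 5.

5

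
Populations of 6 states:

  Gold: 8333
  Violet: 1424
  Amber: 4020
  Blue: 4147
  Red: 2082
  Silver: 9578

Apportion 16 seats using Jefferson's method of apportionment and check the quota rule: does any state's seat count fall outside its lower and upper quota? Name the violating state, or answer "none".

none

Standard quotas: Gold 4.507, Violet 0.770, Amber 2.174, Blue 2.243, Red 1.126, Silver 5.180.
Jefferson allocation: Gold 5, Violet 0, Amber 2, Blue 2, Red 1, Silver 6.
Every allocation lies between the lower and upper quota.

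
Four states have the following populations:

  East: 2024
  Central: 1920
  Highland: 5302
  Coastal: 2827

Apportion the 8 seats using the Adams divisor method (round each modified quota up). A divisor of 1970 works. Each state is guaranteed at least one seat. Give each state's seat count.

East=2; Central=1; Highland=3; Coastal=2

With modified divisor 1970: modified quotas East 1.027, Central 0.975, Highland 2.691, Coastal 1.435.
Rounding up: East 2, Central 1, Highland 3, Coastal 2 (total 8).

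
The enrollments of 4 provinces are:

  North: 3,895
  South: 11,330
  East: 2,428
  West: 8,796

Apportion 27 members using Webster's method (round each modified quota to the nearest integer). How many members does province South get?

12

Standard divisor 26449/27 ≈ 979.593; standard quotas: North 3.976, South 11.566, East 2.479, West 8.979.
Rounding to the nearest integer gives North 4, South 12, East 2, West 9 — total 27, matching the house size, so no adjustment is needed.
South receives 12.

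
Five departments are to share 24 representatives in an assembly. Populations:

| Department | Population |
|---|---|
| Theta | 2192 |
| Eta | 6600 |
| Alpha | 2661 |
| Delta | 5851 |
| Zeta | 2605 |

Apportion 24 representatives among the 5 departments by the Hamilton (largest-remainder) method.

The standard divisor is 19909/24 ≈ 829.542.
Standard quotas: Theta 2.6424, Eta 7.9562, Alpha 3.2078, Delta 7.0533, Zeta 3.1403.
Lower quotas: Theta 2, Eta 7, Alpha 3, Delta 7, Zeta 3 (sum 22, leaving 2 seats).
Remainders in descending order: Eta 0.9562, Theta 0.6424, Alpha 0.2078, Zeta 0.1403, Delta 0.0533.
Largest remainders: Eta, Theta receive the extra seats.

Theta 3, Eta 8, Alpha 3, Delta 7, Zeta 3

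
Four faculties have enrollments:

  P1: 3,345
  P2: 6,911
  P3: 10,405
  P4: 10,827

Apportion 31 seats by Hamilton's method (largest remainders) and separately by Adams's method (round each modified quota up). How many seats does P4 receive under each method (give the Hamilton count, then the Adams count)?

Hamilton: P1 3, P2 7, P3 10, P4 11.
Adams: P1 4, P2 7, P3 10, P4 10.
P4 gets 11 under Hamilton and 10 under Adams.

11 and 10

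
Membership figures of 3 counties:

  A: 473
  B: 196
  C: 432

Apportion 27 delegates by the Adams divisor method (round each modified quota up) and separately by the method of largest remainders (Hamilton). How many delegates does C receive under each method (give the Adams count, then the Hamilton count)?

Adams: A 11, B 5, C 11.
Hamilton: A 12, B 5, C 10.
C gets 11 under Adams and 10 under Hamilton.

11 and 10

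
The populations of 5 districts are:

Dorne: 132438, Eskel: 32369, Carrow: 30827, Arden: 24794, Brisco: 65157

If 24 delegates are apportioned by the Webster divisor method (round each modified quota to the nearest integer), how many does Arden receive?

2

Standard divisor 285585/24 ≈ 11899.375; standard quotas: Dorne 11.130, Eskel 2.720, Carrow 2.591, Arden 2.084, Brisco 5.476.
Rounding to the nearest integer gives Dorne 11, Eskel 3, Carrow 3, Arden 2, Brisco 5 — total 24, matching the house size, so no adjustment is needed.
Arden receives 2.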